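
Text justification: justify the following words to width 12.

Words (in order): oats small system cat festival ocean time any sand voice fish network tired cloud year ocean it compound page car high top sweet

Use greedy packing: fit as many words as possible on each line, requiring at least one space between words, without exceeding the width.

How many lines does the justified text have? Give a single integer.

Answer: 13

Derivation:
Line 1: ['oats', 'small'] (min_width=10, slack=2)
Line 2: ['system', 'cat'] (min_width=10, slack=2)
Line 3: ['festival'] (min_width=8, slack=4)
Line 4: ['ocean', 'time'] (min_width=10, slack=2)
Line 5: ['any', 'sand'] (min_width=8, slack=4)
Line 6: ['voice', 'fish'] (min_width=10, slack=2)
Line 7: ['network'] (min_width=7, slack=5)
Line 8: ['tired', 'cloud'] (min_width=11, slack=1)
Line 9: ['year', 'ocean'] (min_width=10, slack=2)
Line 10: ['it', 'compound'] (min_width=11, slack=1)
Line 11: ['page', 'car'] (min_width=8, slack=4)
Line 12: ['high', 'top'] (min_width=8, slack=4)
Line 13: ['sweet'] (min_width=5, slack=7)
Total lines: 13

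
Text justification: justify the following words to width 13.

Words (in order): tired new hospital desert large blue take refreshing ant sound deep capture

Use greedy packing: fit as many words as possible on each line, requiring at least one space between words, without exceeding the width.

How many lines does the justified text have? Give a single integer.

Answer: 7

Derivation:
Line 1: ['tired', 'new'] (min_width=9, slack=4)
Line 2: ['hospital'] (min_width=8, slack=5)
Line 3: ['desert', 'large'] (min_width=12, slack=1)
Line 4: ['blue', 'take'] (min_width=9, slack=4)
Line 5: ['refreshing'] (min_width=10, slack=3)
Line 6: ['ant', 'sound'] (min_width=9, slack=4)
Line 7: ['deep', 'capture'] (min_width=12, slack=1)
Total lines: 7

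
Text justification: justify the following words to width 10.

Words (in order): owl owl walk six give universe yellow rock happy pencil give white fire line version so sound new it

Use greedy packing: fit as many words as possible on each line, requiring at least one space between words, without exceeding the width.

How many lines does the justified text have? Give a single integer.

Line 1: ['owl', 'owl'] (min_width=7, slack=3)
Line 2: ['walk', 'six'] (min_width=8, slack=2)
Line 3: ['give'] (min_width=4, slack=6)
Line 4: ['universe'] (min_width=8, slack=2)
Line 5: ['yellow'] (min_width=6, slack=4)
Line 6: ['rock', 'happy'] (min_width=10, slack=0)
Line 7: ['pencil'] (min_width=6, slack=4)
Line 8: ['give', 'white'] (min_width=10, slack=0)
Line 9: ['fire', 'line'] (min_width=9, slack=1)
Line 10: ['version', 'so'] (min_width=10, slack=0)
Line 11: ['sound', 'new'] (min_width=9, slack=1)
Line 12: ['it'] (min_width=2, slack=8)
Total lines: 12

Answer: 12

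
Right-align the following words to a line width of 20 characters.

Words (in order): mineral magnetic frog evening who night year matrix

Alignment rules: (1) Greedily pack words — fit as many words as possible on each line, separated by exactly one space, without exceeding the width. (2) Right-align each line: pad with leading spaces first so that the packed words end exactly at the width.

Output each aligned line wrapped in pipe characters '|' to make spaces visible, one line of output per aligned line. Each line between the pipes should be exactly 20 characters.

Answer: |    mineral magnetic|
|    frog evening who|
|   night year matrix|

Derivation:
Line 1: ['mineral', 'magnetic'] (min_width=16, slack=4)
Line 2: ['frog', 'evening', 'who'] (min_width=16, slack=4)
Line 3: ['night', 'year', 'matrix'] (min_width=17, slack=3)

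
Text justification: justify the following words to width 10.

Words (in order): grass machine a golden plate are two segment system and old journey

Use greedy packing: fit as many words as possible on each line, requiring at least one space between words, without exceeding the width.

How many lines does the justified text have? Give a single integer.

Answer: 9

Derivation:
Line 1: ['grass'] (min_width=5, slack=5)
Line 2: ['machine', 'a'] (min_width=9, slack=1)
Line 3: ['golden'] (min_width=6, slack=4)
Line 4: ['plate', 'are'] (min_width=9, slack=1)
Line 5: ['two'] (min_width=3, slack=7)
Line 6: ['segment'] (min_width=7, slack=3)
Line 7: ['system', 'and'] (min_width=10, slack=0)
Line 8: ['old'] (min_width=3, slack=7)
Line 9: ['journey'] (min_width=7, slack=3)
Total lines: 9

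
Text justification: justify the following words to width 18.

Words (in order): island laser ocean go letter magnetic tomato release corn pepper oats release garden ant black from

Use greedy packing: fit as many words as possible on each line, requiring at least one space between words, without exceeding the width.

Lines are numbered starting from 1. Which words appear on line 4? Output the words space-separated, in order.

Line 1: ['island', 'laser', 'ocean'] (min_width=18, slack=0)
Line 2: ['go', 'letter', 'magnetic'] (min_width=18, slack=0)
Line 3: ['tomato', 'release'] (min_width=14, slack=4)
Line 4: ['corn', 'pepper', 'oats'] (min_width=16, slack=2)
Line 5: ['release', 'garden', 'ant'] (min_width=18, slack=0)
Line 6: ['black', 'from'] (min_width=10, slack=8)

Answer: corn pepper oats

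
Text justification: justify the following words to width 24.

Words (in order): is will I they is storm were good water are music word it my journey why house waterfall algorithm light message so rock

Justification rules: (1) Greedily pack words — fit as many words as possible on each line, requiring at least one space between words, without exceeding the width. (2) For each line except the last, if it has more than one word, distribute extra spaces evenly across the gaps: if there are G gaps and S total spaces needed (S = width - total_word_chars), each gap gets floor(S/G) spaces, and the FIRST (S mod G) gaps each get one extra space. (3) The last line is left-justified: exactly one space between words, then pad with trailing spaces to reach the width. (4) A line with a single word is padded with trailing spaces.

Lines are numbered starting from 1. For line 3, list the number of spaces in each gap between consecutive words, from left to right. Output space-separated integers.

Line 1: ['is', 'will', 'I', 'they', 'is', 'storm'] (min_width=23, slack=1)
Line 2: ['were', 'good', 'water', 'are'] (min_width=19, slack=5)
Line 3: ['music', 'word', 'it', 'my', 'journey'] (min_width=24, slack=0)
Line 4: ['why', 'house', 'waterfall'] (min_width=19, slack=5)
Line 5: ['algorithm', 'light', 'message'] (min_width=23, slack=1)
Line 6: ['so', 'rock'] (min_width=7, slack=17)

Answer: 1 1 1 1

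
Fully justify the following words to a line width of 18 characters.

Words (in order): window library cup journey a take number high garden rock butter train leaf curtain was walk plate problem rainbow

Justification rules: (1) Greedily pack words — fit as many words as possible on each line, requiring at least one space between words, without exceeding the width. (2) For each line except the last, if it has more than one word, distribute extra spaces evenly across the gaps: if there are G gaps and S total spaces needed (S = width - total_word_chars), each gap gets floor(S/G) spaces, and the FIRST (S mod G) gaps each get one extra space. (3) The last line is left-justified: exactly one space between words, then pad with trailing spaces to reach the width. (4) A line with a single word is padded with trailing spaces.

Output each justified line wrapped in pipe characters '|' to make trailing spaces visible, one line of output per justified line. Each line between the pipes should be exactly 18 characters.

Line 1: ['window', 'library', 'cup'] (min_width=18, slack=0)
Line 2: ['journey', 'a', 'take'] (min_width=14, slack=4)
Line 3: ['number', 'high', 'garden'] (min_width=18, slack=0)
Line 4: ['rock', 'butter', 'train'] (min_width=17, slack=1)
Line 5: ['leaf', 'curtain', 'was'] (min_width=16, slack=2)
Line 6: ['walk', 'plate', 'problem'] (min_width=18, slack=0)
Line 7: ['rainbow'] (min_width=7, slack=11)

Answer: |window library cup|
|journey   a   take|
|number high garden|
|rock  butter train|
|leaf  curtain  was|
|walk plate problem|
|rainbow           |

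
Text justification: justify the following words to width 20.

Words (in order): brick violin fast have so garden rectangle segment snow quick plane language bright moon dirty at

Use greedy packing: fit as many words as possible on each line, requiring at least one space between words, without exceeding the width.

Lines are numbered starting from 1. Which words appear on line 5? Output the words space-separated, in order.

Answer: language bright moon

Derivation:
Line 1: ['brick', 'violin', 'fast'] (min_width=17, slack=3)
Line 2: ['have', 'so', 'garden'] (min_width=14, slack=6)
Line 3: ['rectangle', 'segment'] (min_width=17, slack=3)
Line 4: ['snow', 'quick', 'plane'] (min_width=16, slack=4)
Line 5: ['language', 'bright', 'moon'] (min_width=20, slack=0)
Line 6: ['dirty', 'at'] (min_width=8, slack=12)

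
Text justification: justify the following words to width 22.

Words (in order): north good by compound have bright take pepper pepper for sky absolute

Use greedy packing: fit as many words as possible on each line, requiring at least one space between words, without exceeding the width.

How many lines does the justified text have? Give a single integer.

Line 1: ['north', 'good', 'by', 'compound'] (min_width=22, slack=0)
Line 2: ['have', 'bright', 'take'] (min_width=16, slack=6)
Line 3: ['pepper', 'pepper', 'for', 'sky'] (min_width=21, slack=1)
Line 4: ['absolute'] (min_width=8, slack=14)
Total lines: 4

Answer: 4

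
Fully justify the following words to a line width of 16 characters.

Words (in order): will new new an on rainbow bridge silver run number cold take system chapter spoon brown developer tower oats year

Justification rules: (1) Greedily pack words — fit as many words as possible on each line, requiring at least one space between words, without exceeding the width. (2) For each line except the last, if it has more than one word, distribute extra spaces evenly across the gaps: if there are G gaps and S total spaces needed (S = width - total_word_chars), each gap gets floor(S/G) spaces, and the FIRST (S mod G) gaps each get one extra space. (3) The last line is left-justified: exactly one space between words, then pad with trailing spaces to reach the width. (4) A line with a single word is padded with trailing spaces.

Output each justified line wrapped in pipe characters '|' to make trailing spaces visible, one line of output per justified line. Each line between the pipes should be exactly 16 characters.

Line 1: ['will', 'new', 'new', 'an'] (min_width=15, slack=1)
Line 2: ['on', 'rainbow'] (min_width=10, slack=6)
Line 3: ['bridge', 'silver'] (min_width=13, slack=3)
Line 4: ['run', 'number', 'cold'] (min_width=15, slack=1)
Line 5: ['take', 'system'] (min_width=11, slack=5)
Line 6: ['chapter', 'spoon'] (min_width=13, slack=3)
Line 7: ['brown', 'developer'] (min_width=15, slack=1)
Line 8: ['tower', 'oats', 'year'] (min_width=15, slack=1)

Answer: |will  new new an|
|on       rainbow|
|bridge    silver|
|run  number cold|
|take      system|
|chapter    spoon|
|brown  developer|
|tower oats year |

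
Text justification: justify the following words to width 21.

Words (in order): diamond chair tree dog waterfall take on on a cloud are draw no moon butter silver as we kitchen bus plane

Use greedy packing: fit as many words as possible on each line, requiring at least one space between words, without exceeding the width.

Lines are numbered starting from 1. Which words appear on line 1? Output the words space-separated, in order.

Answer: diamond chair tree

Derivation:
Line 1: ['diamond', 'chair', 'tree'] (min_width=18, slack=3)
Line 2: ['dog', 'waterfall', 'take', 'on'] (min_width=21, slack=0)
Line 3: ['on', 'a', 'cloud', 'are', 'draw'] (min_width=19, slack=2)
Line 4: ['no', 'moon', 'butter', 'silver'] (min_width=21, slack=0)
Line 5: ['as', 'we', 'kitchen', 'bus'] (min_width=17, slack=4)
Line 6: ['plane'] (min_width=5, slack=16)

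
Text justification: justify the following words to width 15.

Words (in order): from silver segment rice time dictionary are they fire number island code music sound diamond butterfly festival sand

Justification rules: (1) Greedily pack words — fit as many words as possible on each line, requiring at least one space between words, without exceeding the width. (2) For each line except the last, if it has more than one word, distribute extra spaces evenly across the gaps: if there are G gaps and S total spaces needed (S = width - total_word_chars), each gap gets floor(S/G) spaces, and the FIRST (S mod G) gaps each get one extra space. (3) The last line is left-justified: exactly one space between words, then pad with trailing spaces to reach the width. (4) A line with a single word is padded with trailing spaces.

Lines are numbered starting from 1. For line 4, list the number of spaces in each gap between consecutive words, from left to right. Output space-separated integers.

Answer: 2 2

Derivation:
Line 1: ['from', 'silver'] (min_width=11, slack=4)
Line 2: ['segment', 'rice'] (min_width=12, slack=3)
Line 3: ['time', 'dictionary'] (min_width=15, slack=0)
Line 4: ['are', 'they', 'fire'] (min_width=13, slack=2)
Line 5: ['number', 'island'] (min_width=13, slack=2)
Line 6: ['code', 'music'] (min_width=10, slack=5)
Line 7: ['sound', 'diamond'] (min_width=13, slack=2)
Line 8: ['butterfly'] (min_width=9, slack=6)
Line 9: ['festival', 'sand'] (min_width=13, slack=2)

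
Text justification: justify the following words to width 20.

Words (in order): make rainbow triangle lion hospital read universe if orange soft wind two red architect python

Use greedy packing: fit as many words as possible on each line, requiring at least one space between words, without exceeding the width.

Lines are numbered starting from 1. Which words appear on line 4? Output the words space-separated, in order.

Answer: universe if orange

Derivation:
Line 1: ['make', 'rainbow'] (min_width=12, slack=8)
Line 2: ['triangle', 'lion'] (min_width=13, slack=7)
Line 3: ['hospital', 'read'] (min_width=13, slack=7)
Line 4: ['universe', 'if', 'orange'] (min_width=18, slack=2)
Line 5: ['soft', 'wind', 'two', 'red'] (min_width=17, slack=3)
Line 6: ['architect', 'python'] (min_width=16, slack=4)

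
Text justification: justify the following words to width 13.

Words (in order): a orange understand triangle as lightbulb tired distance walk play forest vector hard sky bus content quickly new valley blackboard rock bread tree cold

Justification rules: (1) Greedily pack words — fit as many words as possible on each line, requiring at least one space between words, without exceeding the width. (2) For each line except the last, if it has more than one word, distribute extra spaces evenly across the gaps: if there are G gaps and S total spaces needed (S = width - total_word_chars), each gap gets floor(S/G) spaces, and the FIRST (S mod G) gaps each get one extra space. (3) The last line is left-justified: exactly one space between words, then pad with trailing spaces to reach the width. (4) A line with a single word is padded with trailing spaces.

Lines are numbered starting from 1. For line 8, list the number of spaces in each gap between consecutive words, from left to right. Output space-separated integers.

Line 1: ['a', 'orange'] (min_width=8, slack=5)
Line 2: ['understand'] (min_width=10, slack=3)
Line 3: ['triangle', 'as'] (min_width=11, slack=2)
Line 4: ['lightbulb'] (min_width=9, slack=4)
Line 5: ['tired'] (min_width=5, slack=8)
Line 6: ['distance', 'walk'] (min_width=13, slack=0)
Line 7: ['play', 'forest'] (min_width=11, slack=2)
Line 8: ['vector', 'hard'] (min_width=11, slack=2)
Line 9: ['sky', 'bus'] (min_width=7, slack=6)
Line 10: ['content'] (min_width=7, slack=6)
Line 11: ['quickly', 'new'] (min_width=11, slack=2)
Line 12: ['valley'] (min_width=6, slack=7)
Line 13: ['blackboard'] (min_width=10, slack=3)
Line 14: ['rock', 'bread'] (min_width=10, slack=3)
Line 15: ['tree', 'cold'] (min_width=9, slack=4)

Answer: 3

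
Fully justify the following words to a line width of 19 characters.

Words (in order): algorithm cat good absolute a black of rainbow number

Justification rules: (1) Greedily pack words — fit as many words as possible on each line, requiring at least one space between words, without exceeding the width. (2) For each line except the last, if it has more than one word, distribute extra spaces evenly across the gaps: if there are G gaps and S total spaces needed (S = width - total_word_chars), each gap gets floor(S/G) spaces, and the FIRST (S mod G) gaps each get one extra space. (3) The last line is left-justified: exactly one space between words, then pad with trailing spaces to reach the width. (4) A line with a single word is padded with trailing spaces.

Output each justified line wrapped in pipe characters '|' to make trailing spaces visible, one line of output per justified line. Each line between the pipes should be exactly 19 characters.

Answer: |algorithm  cat good|
|absolute a black of|
|rainbow number     |

Derivation:
Line 1: ['algorithm', 'cat', 'good'] (min_width=18, slack=1)
Line 2: ['absolute', 'a', 'black', 'of'] (min_width=19, slack=0)
Line 3: ['rainbow', 'number'] (min_width=14, slack=5)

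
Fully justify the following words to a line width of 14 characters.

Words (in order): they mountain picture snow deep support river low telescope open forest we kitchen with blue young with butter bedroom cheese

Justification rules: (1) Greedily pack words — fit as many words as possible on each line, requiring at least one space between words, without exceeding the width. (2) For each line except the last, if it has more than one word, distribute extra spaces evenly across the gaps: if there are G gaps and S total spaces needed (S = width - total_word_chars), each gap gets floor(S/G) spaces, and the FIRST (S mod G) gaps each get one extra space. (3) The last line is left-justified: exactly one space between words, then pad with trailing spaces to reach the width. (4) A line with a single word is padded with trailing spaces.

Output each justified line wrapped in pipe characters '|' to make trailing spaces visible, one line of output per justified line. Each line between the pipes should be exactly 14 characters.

Line 1: ['they', 'mountain'] (min_width=13, slack=1)
Line 2: ['picture', 'snow'] (min_width=12, slack=2)
Line 3: ['deep', 'support'] (min_width=12, slack=2)
Line 4: ['river', 'low'] (min_width=9, slack=5)
Line 5: ['telescope', 'open'] (min_width=14, slack=0)
Line 6: ['forest', 'we'] (min_width=9, slack=5)
Line 7: ['kitchen', 'with'] (min_width=12, slack=2)
Line 8: ['blue', 'young'] (min_width=10, slack=4)
Line 9: ['with', 'butter'] (min_width=11, slack=3)
Line 10: ['bedroom', 'cheese'] (min_width=14, slack=0)

Answer: |they  mountain|
|picture   snow|
|deep   support|
|river      low|
|telescope open|
|forest      we|
|kitchen   with|
|blue     young|
|with    butter|
|bedroom cheese|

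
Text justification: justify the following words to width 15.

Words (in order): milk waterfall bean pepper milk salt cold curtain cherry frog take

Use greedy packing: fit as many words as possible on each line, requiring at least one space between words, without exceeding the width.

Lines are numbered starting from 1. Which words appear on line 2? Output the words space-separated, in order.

Answer: bean pepper

Derivation:
Line 1: ['milk', 'waterfall'] (min_width=14, slack=1)
Line 2: ['bean', 'pepper'] (min_width=11, slack=4)
Line 3: ['milk', 'salt', 'cold'] (min_width=14, slack=1)
Line 4: ['curtain', 'cherry'] (min_width=14, slack=1)
Line 5: ['frog', 'take'] (min_width=9, slack=6)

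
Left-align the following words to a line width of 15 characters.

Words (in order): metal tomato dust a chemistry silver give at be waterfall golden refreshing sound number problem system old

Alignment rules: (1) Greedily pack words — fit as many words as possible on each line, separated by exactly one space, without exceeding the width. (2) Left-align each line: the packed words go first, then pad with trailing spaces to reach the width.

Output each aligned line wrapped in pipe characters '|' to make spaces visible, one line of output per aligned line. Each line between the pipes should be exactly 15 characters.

Answer: |metal tomato   |
|dust a         |
|chemistry      |
|silver give at |
|be waterfall   |
|golden         |
|refreshing     |
|sound number   |
|problem system |
|old            |

Derivation:
Line 1: ['metal', 'tomato'] (min_width=12, slack=3)
Line 2: ['dust', 'a'] (min_width=6, slack=9)
Line 3: ['chemistry'] (min_width=9, slack=6)
Line 4: ['silver', 'give', 'at'] (min_width=14, slack=1)
Line 5: ['be', 'waterfall'] (min_width=12, slack=3)
Line 6: ['golden'] (min_width=6, slack=9)
Line 7: ['refreshing'] (min_width=10, slack=5)
Line 8: ['sound', 'number'] (min_width=12, slack=3)
Line 9: ['problem', 'system'] (min_width=14, slack=1)
Line 10: ['old'] (min_width=3, slack=12)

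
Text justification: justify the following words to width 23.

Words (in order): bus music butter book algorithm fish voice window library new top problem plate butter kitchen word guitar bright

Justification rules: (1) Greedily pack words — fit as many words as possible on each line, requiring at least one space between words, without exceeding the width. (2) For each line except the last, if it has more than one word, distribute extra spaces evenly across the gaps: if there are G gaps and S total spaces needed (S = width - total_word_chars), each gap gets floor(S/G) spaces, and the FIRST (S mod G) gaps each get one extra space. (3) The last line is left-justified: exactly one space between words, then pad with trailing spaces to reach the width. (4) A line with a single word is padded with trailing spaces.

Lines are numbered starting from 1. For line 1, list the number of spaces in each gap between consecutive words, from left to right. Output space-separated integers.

Line 1: ['bus', 'music', 'butter', 'book'] (min_width=21, slack=2)
Line 2: ['algorithm', 'fish', 'voice'] (min_width=20, slack=3)
Line 3: ['window', 'library', 'new', 'top'] (min_width=22, slack=1)
Line 4: ['problem', 'plate', 'butter'] (min_width=20, slack=3)
Line 5: ['kitchen', 'word', 'guitar'] (min_width=19, slack=4)
Line 6: ['bright'] (min_width=6, slack=17)

Answer: 2 2 1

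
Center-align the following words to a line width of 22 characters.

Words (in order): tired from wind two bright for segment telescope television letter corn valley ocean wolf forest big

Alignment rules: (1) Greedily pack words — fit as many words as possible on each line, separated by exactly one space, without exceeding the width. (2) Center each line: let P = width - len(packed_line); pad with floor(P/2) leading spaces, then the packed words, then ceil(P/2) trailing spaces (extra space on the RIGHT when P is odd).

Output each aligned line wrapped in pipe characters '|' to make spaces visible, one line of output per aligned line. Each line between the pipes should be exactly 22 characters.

Line 1: ['tired', 'from', 'wind', 'two'] (min_width=19, slack=3)
Line 2: ['bright', 'for', 'segment'] (min_width=18, slack=4)
Line 3: ['telescope', 'television'] (min_width=20, slack=2)
Line 4: ['letter', 'corn', 'valley'] (min_width=18, slack=4)
Line 5: ['ocean', 'wolf', 'forest', 'big'] (min_width=21, slack=1)

Answer: | tired from wind two  |
|  bright for segment  |
| telescope television |
|  letter corn valley  |
|ocean wolf forest big |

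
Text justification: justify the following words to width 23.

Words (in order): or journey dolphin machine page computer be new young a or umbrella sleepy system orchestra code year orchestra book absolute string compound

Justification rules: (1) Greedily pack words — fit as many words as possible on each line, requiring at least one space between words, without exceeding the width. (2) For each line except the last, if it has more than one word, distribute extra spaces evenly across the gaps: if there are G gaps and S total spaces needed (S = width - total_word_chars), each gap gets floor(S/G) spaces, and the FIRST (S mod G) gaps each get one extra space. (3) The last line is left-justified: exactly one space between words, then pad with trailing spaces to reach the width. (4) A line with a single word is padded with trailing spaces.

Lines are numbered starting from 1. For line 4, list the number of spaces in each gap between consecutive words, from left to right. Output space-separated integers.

Answer: 2 1

Derivation:
Line 1: ['or', 'journey', 'dolphin'] (min_width=18, slack=5)
Line 2: ['machine', 'page', 'computer'] (min_width=21, slack=2)
Line 3: ['be', 'new', 'young', 'a', 'or'] (min_width=17, slack=6)
Line 4: ['umbrella', 'sleepy', 'system'] (min_width=22, slack=1)
Line 5: ['orchestra', 'code', 'year'] (min_width=19, slack=4)
Line 6: ['orchestra', 'book', 'absolute'] (min_width=23, slack=0)
Line 7: ['string', 'compound'] (min_width=15, slack=8)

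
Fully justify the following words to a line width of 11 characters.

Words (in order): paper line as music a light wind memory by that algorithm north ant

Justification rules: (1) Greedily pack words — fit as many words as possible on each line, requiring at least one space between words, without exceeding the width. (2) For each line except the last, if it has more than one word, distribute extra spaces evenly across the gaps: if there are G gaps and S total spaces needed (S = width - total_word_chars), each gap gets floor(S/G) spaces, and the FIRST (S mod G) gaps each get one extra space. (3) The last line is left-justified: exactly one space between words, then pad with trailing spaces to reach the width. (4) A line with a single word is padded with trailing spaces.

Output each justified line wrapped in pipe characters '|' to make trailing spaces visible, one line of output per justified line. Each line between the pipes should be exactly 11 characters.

Line 1: ['paper', 'line'] (min_width=10, slack=1)
Line 2: ['as', 'music', 'a'] (min_width=10, slack=1)
Line 3: ['light', 'wind'] (min_width=10, slack=1)
Line 4: ['memory', 'by'] (min_width=9, slack=2)
Line 5: ['that'] (min_width=4, slack=7)
Line 6: ['algorithm'] (min_width=9, slack=2)
Line 7: ['north', 'ant'] (min_width=9, slack=2)

Answer: |paper  line|
|as  music a|
|light  wind|
|memory   by|
|that       |
|algorithm  |
|north ant  |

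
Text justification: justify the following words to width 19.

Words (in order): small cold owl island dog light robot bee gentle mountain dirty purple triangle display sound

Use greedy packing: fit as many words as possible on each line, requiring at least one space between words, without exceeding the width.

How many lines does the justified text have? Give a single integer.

Answer: 6

Derivation:
Line 1: ['small', 'cold', 'owl'] (min_width=14, slack=5)
Line 2: ['island', 'dog', 'light'] (min_width=16, slack=3)
Line 3: ['robot', 'bee', 'gentle'] (min_width=16, slack=3)
Line 4: ['mountain', 'dirty'] (min_width=14, slack=5)
Line 5: ['purple', 'triangle'] (min_width=15, slack=4)
Line 6: ['display', 'sound'] (min_width=13, slack=6)
Total lines: 6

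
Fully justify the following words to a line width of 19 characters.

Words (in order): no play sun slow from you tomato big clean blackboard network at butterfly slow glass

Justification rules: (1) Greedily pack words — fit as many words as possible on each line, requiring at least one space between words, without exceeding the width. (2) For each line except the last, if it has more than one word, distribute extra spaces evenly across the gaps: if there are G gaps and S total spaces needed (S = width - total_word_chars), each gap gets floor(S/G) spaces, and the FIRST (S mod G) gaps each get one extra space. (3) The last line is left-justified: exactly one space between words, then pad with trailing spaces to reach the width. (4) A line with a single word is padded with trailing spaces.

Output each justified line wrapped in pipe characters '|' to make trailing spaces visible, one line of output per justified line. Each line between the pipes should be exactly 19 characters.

Line 1: ['no', 'play', 'sun', 'slow'] (min_width=16, slack=3)
Line 2: ['from', 'you', 'tomato', 'big'] (min_width=19, slack=0)
Line 3: ['clean', 'blackboard'] (min_width=16, slack=3)
Line 4: ['network', 'at'] (min_width=10, slack=9)
Line 5: ['butterfly', 'slow'] (min_width=14, slack=5)
Line 6: ['glass'] (min_width=5, slack=14)

Answer: |no  play  sun  slow|
|from you tomato big|
|clean    blackboard|
|network          at|
|butterfly      slow|
|glass              |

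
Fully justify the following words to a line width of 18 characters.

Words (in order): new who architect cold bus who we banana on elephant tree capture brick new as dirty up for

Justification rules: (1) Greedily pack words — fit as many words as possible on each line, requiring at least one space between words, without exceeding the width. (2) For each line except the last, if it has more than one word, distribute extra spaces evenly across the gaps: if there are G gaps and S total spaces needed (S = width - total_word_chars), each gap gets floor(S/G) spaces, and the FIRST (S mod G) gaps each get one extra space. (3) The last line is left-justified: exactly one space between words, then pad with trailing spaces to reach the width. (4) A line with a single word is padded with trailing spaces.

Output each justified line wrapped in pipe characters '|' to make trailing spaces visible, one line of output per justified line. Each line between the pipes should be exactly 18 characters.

Line 1: ['new', 'who', 'architect'] (min_width=17, slack=1)
Line 2: ['cold', 'bus', 'who', 'we'] (min_width=15, slack=3)
Line 3: ['banana', 'on', 'elephant'] (min_width=18, slack=0)
Line 4: ['tree', 'capture', 'brick'] (min_width=18, slack=0)
Line 5: ['new', 'as', 'dirty', 'up'] (min_width=15, slack=3)
Line 6: ['for'] (min_width=3, slack=15)

Answer: |new  who architect|
|cold  bus  who  we|
|banana on elephant|
|tree capture brick|
|new  as  dirty  up|
|for               |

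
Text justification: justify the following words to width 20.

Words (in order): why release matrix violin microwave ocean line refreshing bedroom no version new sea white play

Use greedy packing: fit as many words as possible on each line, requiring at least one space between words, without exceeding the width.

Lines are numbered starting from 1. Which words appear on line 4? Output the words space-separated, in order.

Line 1: ['why', 'release', 'matrix'] (min_width=18, slack=2)
Line 2: ['violin', 'microwave'] (min_width=16, slack=4)
Line 3: ['ocean', 'line'] (min_width=10, slack=10)
Line 4: ['refreshing', 'bedroom'] (min_width=18, slack=2)
Line 5: ['no', 'version', 'new', 'sea'] (min_width=18, slack=2)
Line 6: ['white', 'play'] (min_width=10, slack=10)

Answer: refreshing bedroom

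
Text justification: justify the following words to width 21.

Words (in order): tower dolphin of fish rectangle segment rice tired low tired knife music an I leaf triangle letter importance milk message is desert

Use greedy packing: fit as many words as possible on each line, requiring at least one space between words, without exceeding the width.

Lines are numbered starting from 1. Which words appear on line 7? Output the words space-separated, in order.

Answer: message is desert

Derivation:
Line 1: ['tower', 'dolphin', 'of', 'fish'] (min_width=21, slack=0)
Line 2: ['rectangle', 'segment'] (min_width=17, slack=4)
Line 3: ['rice', 'tired', 'low', 'tired'] (min_width=20, slack=1)
Line 4: ['knife', 'music', 'an', 'I', 'leaf'] (min_width=21, slack=0)
Line 5: ['triangle', 'letter'] (min_width=15, slack=6)
Line 6: ['importance', 'milk'] (min_width=15, slack=6)
Line 7: ['message', 'is', 'desert'] (min_width=17, slack=4)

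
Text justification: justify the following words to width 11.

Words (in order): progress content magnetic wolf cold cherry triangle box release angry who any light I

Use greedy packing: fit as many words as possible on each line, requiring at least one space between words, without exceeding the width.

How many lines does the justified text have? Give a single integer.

Line 1: ['progress'] (min_width=8, slack=3)
Line 2: ['content'] (min_width=7, slack=4)
Line 3: ['magnetic'] (min_width=8, slack=3)
Line 4: ['wolf', 'cold'] (min_width=9, slack=2)
Line 5: ['cherry'] (min_width=6, slack=5)
Line 6: ['triangle'] (min_width=8, slack=3)
Line 7: ['box', 'release'] (min_width=11, slack=0)
Line 8: ['angry', 'who'] (min_width=9, slack=2)
Line 9: ['any', 'light', 'I'] (min_width=11, slack=0)
Total lines: 9

Answer: 9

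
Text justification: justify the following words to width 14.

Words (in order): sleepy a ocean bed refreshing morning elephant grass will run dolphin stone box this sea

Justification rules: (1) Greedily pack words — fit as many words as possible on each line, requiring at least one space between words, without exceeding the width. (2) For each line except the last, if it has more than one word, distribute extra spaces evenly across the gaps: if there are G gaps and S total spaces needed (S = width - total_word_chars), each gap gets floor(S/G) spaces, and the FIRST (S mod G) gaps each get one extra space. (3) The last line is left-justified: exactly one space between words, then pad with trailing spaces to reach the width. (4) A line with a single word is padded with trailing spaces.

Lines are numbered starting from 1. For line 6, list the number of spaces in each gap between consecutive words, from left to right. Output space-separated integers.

Line 1: ['sleepy', 'a', 'ocean'] (min_width=14, slack=0)
Line 2: ['bed', 'refreshing'] (min_width=14, slack=0)
Line 3: ['morning'] (min_width=7, slack=7)
Line 4: ['elephant', 'grass'] (min_width=14, slack=0)
Line 5: ['will', 'run'] (min_width=8, slack=6)
Line 6: ['dolphin', 'stone'] (min_width=13, slack=1)
Line 7: ['box', 'this', 'sea'] (min_width=12, slack=2)

Answer: 2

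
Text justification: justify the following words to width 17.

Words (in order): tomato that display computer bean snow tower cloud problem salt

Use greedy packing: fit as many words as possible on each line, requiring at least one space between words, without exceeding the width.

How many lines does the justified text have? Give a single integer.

Line 1: ['tomato', 'that'] (min_width=11, slack=6)
Line 2: ['display', 'computer'] (min_width=16, slack=1)
Line 3: ['bean', 'snow', 'tower'] (min_width=15, slack=2)
Line 4: ['cloud', 'problem'] (min_width=13, slack=4)
Line 5: ['salt'] (min_width=4, slack=13)
Total lines: 5

Answer: 5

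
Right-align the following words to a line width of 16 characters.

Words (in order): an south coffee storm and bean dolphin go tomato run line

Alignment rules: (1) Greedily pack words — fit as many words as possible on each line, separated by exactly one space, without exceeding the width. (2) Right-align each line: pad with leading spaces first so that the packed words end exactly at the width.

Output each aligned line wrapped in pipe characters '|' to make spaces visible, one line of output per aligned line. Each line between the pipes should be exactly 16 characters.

Line 1: ['an', 'south', 'coffee'] (min_width=15, slack=1)
Line 2: ['storm', 'and', 'bean'] (min_width=14, slack=2)
Line 3: ['dolphin', 'go'] (min_width=10, slack=6)
Line 4: ['tomato', 'run', 'line'] (min_width=15, slack=1)

Answer: | an south coffee|
|  storm and bean|
|      dolphin go|
| tomato run line|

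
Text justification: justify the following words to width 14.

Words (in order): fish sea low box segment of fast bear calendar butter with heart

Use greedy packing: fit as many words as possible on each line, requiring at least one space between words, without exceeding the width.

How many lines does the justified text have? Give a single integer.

Answer: 6

Derivation:
Line 1: ['fish', 'sea', 'low'] (min_width=12, slack=2)
Line 2: ['box', 'segment', 'of'] (min_width=14, slack=0)
Line 3: ['fast', 'bear'] (min_width=9, slack=5)
Line 4: ['calendar'] (min_width=8, slack=6)
Line 5: ['butter', 'with'] (min_width=11, slack=3)
Line 6: ['heart'] (min_width=5, slack=9)
Total lines: 6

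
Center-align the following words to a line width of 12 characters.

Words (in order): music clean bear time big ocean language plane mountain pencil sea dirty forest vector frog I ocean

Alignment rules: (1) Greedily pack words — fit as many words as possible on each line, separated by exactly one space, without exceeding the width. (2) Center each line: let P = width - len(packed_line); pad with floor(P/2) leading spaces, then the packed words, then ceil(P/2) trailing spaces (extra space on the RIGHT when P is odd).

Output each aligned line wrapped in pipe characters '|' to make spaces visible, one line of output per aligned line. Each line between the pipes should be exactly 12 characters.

Answer: |music clean |
| bear time  |
| big ocean  |
|  language  |
|   plane    |
|  mountain  |
| pencil sea |
|dirty forest|
|vector frog |
|  I ocean   |

Derivation:
Line 1: ['music', 'clean'] (min_width=11, slack=1)
Line 2: ['bear', 'time'] (min_width=9, slack=3)
Line 3: ['big', 'ocean'] (min_width=9, slack=3)
Line 4: ['language'] (min_width=8, slack=4)
Line 5: ['plane'] (min_width=5, slack=7)
Line 6: ['mountain'] (min_width=8, slack=4)
Line 7: ['pencil', 'sea'] (min_width=10, slack=2)
Line 8: ['dirty', 'forest'] (min_width=12, slack=0)
Line 9: ['vector', 'frog'] (min_width=11, slack=1)
Line 10: ['I', 'ocean'] (min_width=7, slack=5)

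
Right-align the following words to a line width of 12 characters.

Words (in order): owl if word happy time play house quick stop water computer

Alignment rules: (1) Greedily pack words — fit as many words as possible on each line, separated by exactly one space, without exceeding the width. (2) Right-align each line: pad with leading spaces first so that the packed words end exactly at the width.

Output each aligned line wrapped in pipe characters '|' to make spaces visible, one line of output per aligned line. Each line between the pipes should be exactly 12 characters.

Answer: | owl if word|
|  happy time|
|  play house|
|  quick stop|
|       water|
|    computer|

Derivation:
Line 1: ['owl', 'if', 'word'] (min_width=11, slack=1)
Line 2: ['happy', 'time'] (min_width=10, slack=2)
Line 3: ['play', 'house'] (min_width=10, slack=2)
Line 4: ['quick', 'stop'] (min_width=10, slack=2)
Line 5: ['water'] (min_width=5, slack=7)
Line 6: ['computer'] (min_width=8, slack=4)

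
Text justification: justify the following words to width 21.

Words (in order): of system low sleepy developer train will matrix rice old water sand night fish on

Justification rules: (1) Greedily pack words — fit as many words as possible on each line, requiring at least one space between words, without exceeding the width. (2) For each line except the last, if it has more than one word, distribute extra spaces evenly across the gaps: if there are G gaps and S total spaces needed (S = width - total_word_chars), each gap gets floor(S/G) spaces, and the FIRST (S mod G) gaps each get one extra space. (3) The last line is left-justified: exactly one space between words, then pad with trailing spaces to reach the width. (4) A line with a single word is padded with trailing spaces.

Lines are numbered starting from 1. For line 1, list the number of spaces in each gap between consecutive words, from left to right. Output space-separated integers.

Line 1: ['of', 'system', 'low', 'sleepy'] (min_width=20, slack=1)
Line 2: ['developer', 'train', 'will'] (min_width=20, slack=1)
Line 3: ['matrix', 'rice', 'old', 'water'] (min_width=21, slack=0)
Line 4: ['sand', 'night', 'fish', 'on'] (min_width=18, slack=3)

Answer: 2 1 1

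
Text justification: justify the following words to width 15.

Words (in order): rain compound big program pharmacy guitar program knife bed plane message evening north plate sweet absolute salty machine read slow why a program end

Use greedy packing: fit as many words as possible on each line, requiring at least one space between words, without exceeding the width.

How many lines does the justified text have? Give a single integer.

Answer: 11

Derivation:
Line 1: ['rain', 'compound'] (min_width=13, slack=2)
Line 2: ['big', 'program'] (min_width=11, slack=4)
Line 3: ['pharmacy', 'guitar'] (min_width=15, slack=0)
Line 4: ['program', 'knife'] (min_width=13, slack=2)
Line 5: ['bed', 'plane'] (min_width=9, slack=6)
Line 6: ['message', 'evening'] (min_width=15, slack=0)
Line 7: ['north', 'plate'] (min_width=11, slack=4)
Line 8: ['sweet', 'absolute'] (min_width=14, slack=1)
Line 9: ['salty', 'machine'] (min_width=13, slack=2)
Line 10: ['read', 'slow', 'why', 'a'] (min_width=15, slack=0)
Line 11: ['program', 'end'] (min_width=11, slack=4)
Total lines: 11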